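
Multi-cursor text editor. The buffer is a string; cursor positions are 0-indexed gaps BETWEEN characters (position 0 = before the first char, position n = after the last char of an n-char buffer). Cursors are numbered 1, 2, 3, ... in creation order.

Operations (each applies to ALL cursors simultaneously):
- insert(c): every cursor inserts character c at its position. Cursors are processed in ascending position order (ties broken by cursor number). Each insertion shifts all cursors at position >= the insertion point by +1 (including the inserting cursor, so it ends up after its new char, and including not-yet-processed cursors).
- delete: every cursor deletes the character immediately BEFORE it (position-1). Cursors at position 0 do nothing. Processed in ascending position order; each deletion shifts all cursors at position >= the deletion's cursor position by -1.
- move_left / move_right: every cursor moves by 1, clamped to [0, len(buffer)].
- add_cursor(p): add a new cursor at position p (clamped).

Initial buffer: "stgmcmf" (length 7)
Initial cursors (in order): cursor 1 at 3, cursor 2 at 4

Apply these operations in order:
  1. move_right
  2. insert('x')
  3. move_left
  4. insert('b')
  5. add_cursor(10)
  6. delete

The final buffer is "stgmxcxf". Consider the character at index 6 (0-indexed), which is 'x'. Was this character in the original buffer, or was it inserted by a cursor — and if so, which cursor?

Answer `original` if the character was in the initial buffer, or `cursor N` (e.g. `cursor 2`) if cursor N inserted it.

After op 1 (move_right): buffer="stgmcmf" (len 7), cursors c1@4 c2@5, authorship .......
After op 2 (insert('x')): buffer="stgmxcxmf" (len 9), cursors c1@5 c2@7, authorship ....1.2..
After op 3 (move_left): buffer="stgmxcxmf" (len 9), cursors c1@4 c2@6, authorship ....1.2..
After op 4 (insert('b')): buffer="stgmbxcbxmf" (len 11), cursors c1@5 c2@8, authorship ....11.22..
After op 5 (add_cursor(10)): buffer="stgmbxcbxmf" (len 11), cursors c1@5 c2@8 c3@10, authorship ....11.22..
After op 6 (delete): buffer="stgmxcxf" (len 8), cursors c1@4 c2@6 c3@7, authorship ....1.2.
Authorship (.=original, N=cursor N): . . . . 1 . 2 .
Index 6: author = 2

Answer: cursor 2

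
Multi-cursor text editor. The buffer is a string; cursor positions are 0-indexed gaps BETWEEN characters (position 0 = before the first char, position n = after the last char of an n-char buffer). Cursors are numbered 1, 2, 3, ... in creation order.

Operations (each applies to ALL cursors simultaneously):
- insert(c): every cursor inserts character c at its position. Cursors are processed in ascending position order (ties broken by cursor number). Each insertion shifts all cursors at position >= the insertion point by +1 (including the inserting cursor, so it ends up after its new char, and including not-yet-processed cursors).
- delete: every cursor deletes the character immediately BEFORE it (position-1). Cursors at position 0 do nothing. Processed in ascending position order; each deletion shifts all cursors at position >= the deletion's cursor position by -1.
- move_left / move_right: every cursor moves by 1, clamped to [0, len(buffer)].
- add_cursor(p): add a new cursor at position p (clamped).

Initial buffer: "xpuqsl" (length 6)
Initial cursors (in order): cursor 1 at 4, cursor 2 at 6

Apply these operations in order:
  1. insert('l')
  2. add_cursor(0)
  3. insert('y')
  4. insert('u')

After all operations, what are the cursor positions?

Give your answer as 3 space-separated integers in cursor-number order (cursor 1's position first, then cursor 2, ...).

Answer: 9 14 2

Derivation:
After op 1 (insert('l')): buffer="xpuqlsll" (len 8), cursors c1@5 c2@8, authorship ....1..2
After op 2 (add_cursor(0)): buffer="xpuqlsll" (len 8), cursors c3@0 c1@5 c2@8, authorship ....1..2
After op 3 (insert('y')): buffer="yxpuqlyslly" (len 11), cursors c3@1 c1@7 c2@11, authorship 3....11..22
After op 4 (insert('u')): buffer="yuxpuqlyusllyu" (len 14), cursors c3@2 c1@9 c2@14, authorship 33....111..222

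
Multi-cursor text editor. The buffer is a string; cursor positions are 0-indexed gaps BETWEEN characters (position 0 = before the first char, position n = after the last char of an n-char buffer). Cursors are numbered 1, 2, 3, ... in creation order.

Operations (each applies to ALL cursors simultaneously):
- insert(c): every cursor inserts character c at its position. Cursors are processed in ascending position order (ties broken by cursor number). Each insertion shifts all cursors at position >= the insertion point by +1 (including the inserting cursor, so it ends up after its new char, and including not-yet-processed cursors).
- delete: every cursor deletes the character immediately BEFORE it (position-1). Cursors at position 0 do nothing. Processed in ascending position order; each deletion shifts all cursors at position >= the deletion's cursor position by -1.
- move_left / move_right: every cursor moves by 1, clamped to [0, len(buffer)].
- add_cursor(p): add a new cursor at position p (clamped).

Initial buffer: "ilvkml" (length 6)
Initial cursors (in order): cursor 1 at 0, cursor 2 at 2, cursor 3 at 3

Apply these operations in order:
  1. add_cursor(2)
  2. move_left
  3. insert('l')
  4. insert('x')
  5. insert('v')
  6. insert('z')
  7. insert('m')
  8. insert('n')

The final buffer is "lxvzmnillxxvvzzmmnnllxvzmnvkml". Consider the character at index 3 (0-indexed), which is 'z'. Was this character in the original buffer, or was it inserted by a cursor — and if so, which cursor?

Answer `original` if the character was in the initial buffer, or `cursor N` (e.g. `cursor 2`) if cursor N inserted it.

Answer: cursor 1

Derivation:
After op 1 (add_cursor(2)): buffer="ilvkml" (len 6), cursors c1@0 c2@2 c4@2 c3@3, authorship ......
After op 2 (move_left): buffer="ilvkml" (len 6), cursors c1@0 c2@1 c4@1 c3@2, authorship ......
After op 3 (insert('l')): buffer="lillllvkml" (len 10), cursors c1@1 c2@4 c4@4 c3@6, authorship 1.24.3....
After op 4 (insert('x')): buffer="lxillxxllxvkml" (len 14), cursors c1@2 c2@7 c4@7 c3@10, authorship 11.2424.33....
After op 5 (insert('v')): buffer="lxvillxxvvllxvvkml" (len 18), cursors c1@3 c2@10 c4@10 c3@14, authorship 111.242424.333....
After op 6 (insert('z')): buffer="lxvzillxxvvzzllxvzvkml" (len 22), cursors c1@4 c2@13 c4@13 c3@18, authorship 1111.24242424.3333....
After op 7 (insert('m')): buffer="lxvzmillxxvvzzmmllxvzmvkml" (len 26), cursors c1@5 c2@16 c4@16 c3@22, authorship 11111.2424242424.33333....
After op 8 (insert('n')): buffer="lxvzmnillxxvvzzmmnnllxvzmnvkml" (len 30), cursors c1@6 c2@19 c4@19 c3@26, authorship 111111.242424242424.333333....
Authorship (.=original, N=cursor N): 1 1 1 1 1 1 . 2 4 2 4 2 4 2 4 2 4 2 4 . 3 3 3 3 3 3 . . . .
Index 3: author = 1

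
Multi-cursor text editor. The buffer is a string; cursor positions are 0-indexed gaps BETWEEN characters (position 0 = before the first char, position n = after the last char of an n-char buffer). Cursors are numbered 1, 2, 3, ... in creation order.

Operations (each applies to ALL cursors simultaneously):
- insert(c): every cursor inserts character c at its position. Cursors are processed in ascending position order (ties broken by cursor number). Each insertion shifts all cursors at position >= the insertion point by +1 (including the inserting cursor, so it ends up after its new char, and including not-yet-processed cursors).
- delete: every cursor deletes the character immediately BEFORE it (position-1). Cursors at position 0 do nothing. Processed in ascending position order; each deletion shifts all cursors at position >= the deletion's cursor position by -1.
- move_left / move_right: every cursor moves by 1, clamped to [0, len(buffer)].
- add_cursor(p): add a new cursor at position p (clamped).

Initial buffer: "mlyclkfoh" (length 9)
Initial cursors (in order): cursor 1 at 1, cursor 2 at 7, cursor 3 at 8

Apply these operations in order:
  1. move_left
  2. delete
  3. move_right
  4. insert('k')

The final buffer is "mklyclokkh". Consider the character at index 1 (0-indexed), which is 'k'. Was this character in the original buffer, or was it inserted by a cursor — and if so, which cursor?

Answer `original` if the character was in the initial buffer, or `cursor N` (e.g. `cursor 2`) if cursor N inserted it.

Answer: cursor 1

Derivation:
After op 1 (move_left): buffer="mlyclkfoh" (len 9), cursors c1@0 c2@6 c3@7, authorship .........
After op 2 (delete): buffer="mlycloh" (len 7), cursors c1@0 c2@5 c3@5, authorship .......
After op 3 (move_right): buffer="mlycloh" (len 7), cursors c1@1 c2@6 c3@6, authorship .......
After op 4 (insert('k')): buffer="mklyclokkh" (len 10), cursors c1@2 c2@9 c3@9, authorship .1.....23.
Authorship (.=original, N=cursor N): . 1 . . . . . 2 3 .
Index 1: author = 1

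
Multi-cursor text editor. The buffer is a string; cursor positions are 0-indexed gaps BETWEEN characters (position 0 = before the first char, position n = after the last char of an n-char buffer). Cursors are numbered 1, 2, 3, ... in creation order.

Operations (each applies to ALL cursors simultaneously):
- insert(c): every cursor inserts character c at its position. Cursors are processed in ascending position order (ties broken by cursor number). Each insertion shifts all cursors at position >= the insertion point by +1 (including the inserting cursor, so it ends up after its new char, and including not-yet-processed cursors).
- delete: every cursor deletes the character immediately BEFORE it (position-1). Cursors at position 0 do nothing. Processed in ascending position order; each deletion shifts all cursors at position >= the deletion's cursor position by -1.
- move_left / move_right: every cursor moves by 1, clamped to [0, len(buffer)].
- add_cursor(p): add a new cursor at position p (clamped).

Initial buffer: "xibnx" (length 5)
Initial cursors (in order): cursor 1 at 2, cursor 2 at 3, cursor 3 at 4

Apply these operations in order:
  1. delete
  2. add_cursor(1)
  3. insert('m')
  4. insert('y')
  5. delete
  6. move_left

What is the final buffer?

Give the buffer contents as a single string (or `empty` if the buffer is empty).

After op 1 (delete): buffer="xx" (len 2), cursors c1@1 c2@1 c3@1, authorship ..
After op 2 (add_cursor(1)): buffer="xx" (len 2), cursors c1@1 c2@1 c3@1 c4@1, authorship ..
After op 3 (insert('m')): buffer="xmmmmx" (len 6), cursors c1@5 c2@5 c3@5 c4@5, authorship .1234.
After op 4 (insert('y')): buffer="xmmmmyyyyx" (len 10), cursors c1@9 c2@9 c3@9 c4@9, authorship .12341234.
After op 5 (delete): buffer="xmmmmx" (len 6), cursors c1@5 c2@5 c3@5 c4@5, authorship .1234.
After op 6 (move_left): buffer="xmmmmx" (len 6), cursors c1@4 c2@4 c3@4 c4@4, authorship .1234.

Answer: xmmmmx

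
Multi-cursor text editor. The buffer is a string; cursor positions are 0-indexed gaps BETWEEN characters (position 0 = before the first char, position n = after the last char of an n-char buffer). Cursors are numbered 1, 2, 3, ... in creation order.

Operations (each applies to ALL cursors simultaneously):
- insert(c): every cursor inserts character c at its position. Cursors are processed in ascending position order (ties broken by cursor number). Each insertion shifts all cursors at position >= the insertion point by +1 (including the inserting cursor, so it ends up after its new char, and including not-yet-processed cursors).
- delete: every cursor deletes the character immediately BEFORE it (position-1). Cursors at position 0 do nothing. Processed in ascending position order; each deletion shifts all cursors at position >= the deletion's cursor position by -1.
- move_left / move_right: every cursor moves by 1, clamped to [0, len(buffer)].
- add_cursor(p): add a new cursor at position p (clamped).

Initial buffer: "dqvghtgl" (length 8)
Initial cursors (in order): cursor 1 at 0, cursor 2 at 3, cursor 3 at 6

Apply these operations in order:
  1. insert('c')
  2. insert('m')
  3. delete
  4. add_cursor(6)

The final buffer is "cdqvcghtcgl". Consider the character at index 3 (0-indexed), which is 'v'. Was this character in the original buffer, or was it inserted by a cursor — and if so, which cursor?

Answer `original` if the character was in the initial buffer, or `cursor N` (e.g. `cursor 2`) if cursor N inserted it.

Answer: original

Derivation:
After op 1 (insert('c')): buffer="cdqvcghtcgl" (len 11), cursors c1@1 c2@5 c3@9, authorship 1...2...3..
After op 2 (insert('m')): buffer="cmdqvcmghtcmgl" (len 14), cursors c1@2 c2@7 c3@12, authorship 11...22...33..
After op 3 (delete): buffer="cdqvcghtcgl" (len 11), cursors c1@1 c2@5 c3@9, authorship 1...2...3..
After op 4 (add_cursor(6)): buffer="cdqvcghtcgl" (len 11), cursors c1@1 c2@5 c4@6 c3@9, authorship 1...2...3..
Authorship (.=original, N=cursor N): 1 . . . 2 . . . 3 . .
Index 3: author = original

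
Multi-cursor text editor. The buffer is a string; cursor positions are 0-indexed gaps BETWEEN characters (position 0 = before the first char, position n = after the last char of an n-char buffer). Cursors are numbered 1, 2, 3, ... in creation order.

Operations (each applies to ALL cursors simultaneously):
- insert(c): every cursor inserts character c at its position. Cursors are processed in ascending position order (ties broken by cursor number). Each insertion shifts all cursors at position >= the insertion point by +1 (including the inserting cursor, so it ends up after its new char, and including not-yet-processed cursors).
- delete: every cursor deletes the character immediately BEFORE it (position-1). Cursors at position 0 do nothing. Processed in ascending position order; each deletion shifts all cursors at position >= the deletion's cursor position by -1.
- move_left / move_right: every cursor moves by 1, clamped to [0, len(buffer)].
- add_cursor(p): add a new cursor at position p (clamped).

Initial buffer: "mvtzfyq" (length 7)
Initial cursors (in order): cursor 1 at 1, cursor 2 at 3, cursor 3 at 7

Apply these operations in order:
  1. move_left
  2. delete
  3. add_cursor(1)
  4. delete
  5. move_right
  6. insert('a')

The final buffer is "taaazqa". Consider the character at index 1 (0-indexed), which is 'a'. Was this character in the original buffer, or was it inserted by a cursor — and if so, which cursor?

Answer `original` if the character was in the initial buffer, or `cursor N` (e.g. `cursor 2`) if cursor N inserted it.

After op 1 (move_left): buffer="mvtzfyq" (len 7), cursors c1@0 c2@2 c3@6, authorship .......
After op 2 (delete): buffer="mtzfq" (len 5), cursors c1@0 c2@1 c3@4, authorship .....
After op 3 (add_cursor(1)): buffer="mtzfq" (len 5), cursors c1@0 c2@1 c4@1 c3@4, authorship .....
After op 4 (delete): buffer="tzq" (len 3), cursors c1@0 c2@0 c4@0 c3@2, authorship ...
After op 5 (move_right): buffer="tzq" (len 3), cursors c1@1 c2@1 c4@1 c3@3, authorship ...
After op 6 (insert('a')): buffer="taaazqa" (len 7), cursors c1@4 c2@4 c4@4 c3@7, authorship .124..3
Authorship (.=original, N=cursor N): . 1 2 4 . . 3
Index 1: author = 1

Answer: cursor 1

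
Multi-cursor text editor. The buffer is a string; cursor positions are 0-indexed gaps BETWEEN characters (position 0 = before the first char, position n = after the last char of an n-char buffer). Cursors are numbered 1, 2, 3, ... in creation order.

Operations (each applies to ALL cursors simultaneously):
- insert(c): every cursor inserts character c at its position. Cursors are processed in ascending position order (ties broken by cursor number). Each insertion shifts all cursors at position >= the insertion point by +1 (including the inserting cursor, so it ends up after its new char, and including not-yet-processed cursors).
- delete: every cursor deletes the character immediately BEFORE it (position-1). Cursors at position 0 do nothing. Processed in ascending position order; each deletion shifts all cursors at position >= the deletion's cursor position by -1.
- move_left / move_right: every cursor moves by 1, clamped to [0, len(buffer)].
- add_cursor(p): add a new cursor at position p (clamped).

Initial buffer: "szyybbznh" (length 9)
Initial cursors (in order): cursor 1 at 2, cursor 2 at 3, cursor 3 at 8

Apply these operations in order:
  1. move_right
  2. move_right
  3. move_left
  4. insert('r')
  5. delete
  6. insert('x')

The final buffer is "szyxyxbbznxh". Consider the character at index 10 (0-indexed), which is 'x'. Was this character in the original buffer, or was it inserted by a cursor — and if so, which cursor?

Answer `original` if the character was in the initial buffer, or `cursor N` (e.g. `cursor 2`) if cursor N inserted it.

Answer: cursor 3

Derivation:
After op 1 (move_right): buffer="szyybbznh" (len 9), cursors c1@3 c2@4 c3@9, authorship .........
After op 2 (move_right): buffer="szyybbznh" (len 9), cursors c1@4 c2@5 c3@9, authorship .........
After op 3 (move_left): buffer="szyybbznh" (len 9), cursors c1@3 c2@4 c3@8, authorship .........
After op 4 (insert('r')): buffer="szyryrbbznrh" (len 12), cursors c1@4 c2@6 c3@11, authorship ...1.2....3.
After op 5 (delete): buffer="szyybbznh" (len 9), cursors c1@3 c2@4 c3@8, authorship .........
After op 6 (insert('x')): buffer="szyxyxbbznxh" (len 12), cursors c1@4 c2@6 c3@11, authorship ...1.2....3.
Authorship (.=original, N=cursor N): . . . 1 . 2 . . . . 3 .
Index 10: author = 3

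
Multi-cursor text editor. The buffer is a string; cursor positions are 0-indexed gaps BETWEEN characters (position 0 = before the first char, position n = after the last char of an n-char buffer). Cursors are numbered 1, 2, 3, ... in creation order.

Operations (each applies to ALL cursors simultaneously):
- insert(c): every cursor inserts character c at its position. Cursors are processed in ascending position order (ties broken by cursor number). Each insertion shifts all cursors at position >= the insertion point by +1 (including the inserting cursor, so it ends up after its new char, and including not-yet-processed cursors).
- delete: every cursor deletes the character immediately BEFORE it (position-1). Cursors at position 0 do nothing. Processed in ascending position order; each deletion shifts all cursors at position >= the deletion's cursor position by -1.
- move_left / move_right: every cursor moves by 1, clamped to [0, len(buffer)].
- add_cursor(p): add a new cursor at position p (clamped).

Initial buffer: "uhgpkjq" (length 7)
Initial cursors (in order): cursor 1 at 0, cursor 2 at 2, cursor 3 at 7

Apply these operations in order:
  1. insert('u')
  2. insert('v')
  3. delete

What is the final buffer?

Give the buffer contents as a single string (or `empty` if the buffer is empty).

After op 1 (insert('u')): buffer="uuhugpkjqu" (len 10), cursors c1@1 c2@4 c3@10, authorship 1..2.....3
After op 2 (insert('v')): buffer="uvuhuvgpkjquv" (len 13), cursors c1@2 c2@6 c3@13, authorship 11..22.....33
After op 3 (delete): buffer="uuhugpkjqu" (len 10), cursors c1@1 c2@4 c3@10, authorship 1..2.....3

Answer: uuhugpkjqu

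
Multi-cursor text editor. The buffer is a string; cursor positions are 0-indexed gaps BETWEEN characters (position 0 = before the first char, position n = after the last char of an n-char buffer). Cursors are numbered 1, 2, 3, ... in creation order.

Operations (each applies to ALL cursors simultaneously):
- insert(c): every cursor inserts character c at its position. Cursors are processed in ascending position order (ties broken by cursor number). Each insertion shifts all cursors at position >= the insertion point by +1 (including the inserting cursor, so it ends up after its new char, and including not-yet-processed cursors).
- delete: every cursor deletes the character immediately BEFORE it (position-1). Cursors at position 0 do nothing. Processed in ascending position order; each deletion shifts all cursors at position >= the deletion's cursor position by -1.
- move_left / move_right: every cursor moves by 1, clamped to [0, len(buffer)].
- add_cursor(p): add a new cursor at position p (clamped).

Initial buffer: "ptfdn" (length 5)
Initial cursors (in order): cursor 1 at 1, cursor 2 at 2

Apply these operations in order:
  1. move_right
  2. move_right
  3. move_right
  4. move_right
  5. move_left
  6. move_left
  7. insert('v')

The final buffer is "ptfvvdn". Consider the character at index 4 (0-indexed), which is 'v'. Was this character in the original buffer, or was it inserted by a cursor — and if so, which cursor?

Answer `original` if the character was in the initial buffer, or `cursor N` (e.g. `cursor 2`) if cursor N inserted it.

Answer: cursor 2

Derivation:
After op 1 (move_right): buffer="ptfdn" (len 5), cursors c1@2 c2@3, authorship .....
After op 2 (move_right): buffer="ptfdn" (len 5), cursors c1@3 c2@4, authorship .....
After op 3 (move_right): buffer="ptfdn" (len 5), cursors c1@4 c2@5, authorship .....
After op 4 (move_right): buffer="ptfdn" (len 5), cursors c1@5 c2@5, authorship .....
After op 5 (move_left): buffer="ptfdn" (len 5), cursors c1@4 c2@4, authorship .....
After op 6 (move_left): buffer="ptfdn" (len 5), cursors c1@3 c2@3, authorship .....
After op 7 (insert('v')): buffer="ptfvvdn" (len 7), cursors c1@5 c2@5, authorship ...12..
Authorship (.=original, N=cursor N): . . . 1 2 . .
Index 4: author = 2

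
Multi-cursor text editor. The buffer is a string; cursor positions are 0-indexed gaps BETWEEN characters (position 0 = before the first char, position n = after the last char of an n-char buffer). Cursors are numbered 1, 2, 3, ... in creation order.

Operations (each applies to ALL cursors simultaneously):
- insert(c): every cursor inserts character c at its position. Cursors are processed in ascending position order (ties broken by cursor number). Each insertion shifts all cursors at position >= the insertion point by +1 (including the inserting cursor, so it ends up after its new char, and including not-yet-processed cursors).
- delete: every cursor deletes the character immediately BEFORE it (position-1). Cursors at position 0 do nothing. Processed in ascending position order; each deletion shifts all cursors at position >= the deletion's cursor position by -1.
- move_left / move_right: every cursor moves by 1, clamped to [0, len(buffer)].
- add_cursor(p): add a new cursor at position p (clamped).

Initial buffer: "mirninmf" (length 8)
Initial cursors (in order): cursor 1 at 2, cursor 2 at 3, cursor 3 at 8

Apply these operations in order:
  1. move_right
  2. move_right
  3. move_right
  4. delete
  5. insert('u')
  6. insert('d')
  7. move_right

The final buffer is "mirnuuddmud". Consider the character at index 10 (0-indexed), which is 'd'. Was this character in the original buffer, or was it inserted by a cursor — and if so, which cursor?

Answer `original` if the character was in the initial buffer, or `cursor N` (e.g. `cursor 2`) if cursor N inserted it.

After op 1 (move_right): buffer="mirninmf" (len 8), cursors c1@3 c2@4 c3@8, authorship ........
After op 2 (move_right): buffer="mirninmf" (len 8), cursors c1@4 c2@5 c3@8, authorship ........
After op 3 (move_right): buffer="mirninmf" (len 8), cursors c1@5 c2@6 c3@8, authorship ........
After op 4 (delete): buffer="mirnm" (len 5), cursors c1@4 c2@4 c3@5, authorship .....
After op 5 (insert('u')): buffer="mirnuumu" (len 8), cursors c1@6 c2@6 c3@8, authorship ....12.3
After op 6 (insert('d')): buffer="mirnuuddmud" (len 11), cursors c1@8 c2@8 c3@11, authorship ....1212.33
After op 7 (move_right): buffer="mirnuuddmud" (len 11), cursors c1@9 c2@9 c3@11, authorship ....1212.33
Authorship (.=original, N=cursor N): . . . . 1 2 1 2 . 3 3
Index 10: author = 3

Answer: cursor 3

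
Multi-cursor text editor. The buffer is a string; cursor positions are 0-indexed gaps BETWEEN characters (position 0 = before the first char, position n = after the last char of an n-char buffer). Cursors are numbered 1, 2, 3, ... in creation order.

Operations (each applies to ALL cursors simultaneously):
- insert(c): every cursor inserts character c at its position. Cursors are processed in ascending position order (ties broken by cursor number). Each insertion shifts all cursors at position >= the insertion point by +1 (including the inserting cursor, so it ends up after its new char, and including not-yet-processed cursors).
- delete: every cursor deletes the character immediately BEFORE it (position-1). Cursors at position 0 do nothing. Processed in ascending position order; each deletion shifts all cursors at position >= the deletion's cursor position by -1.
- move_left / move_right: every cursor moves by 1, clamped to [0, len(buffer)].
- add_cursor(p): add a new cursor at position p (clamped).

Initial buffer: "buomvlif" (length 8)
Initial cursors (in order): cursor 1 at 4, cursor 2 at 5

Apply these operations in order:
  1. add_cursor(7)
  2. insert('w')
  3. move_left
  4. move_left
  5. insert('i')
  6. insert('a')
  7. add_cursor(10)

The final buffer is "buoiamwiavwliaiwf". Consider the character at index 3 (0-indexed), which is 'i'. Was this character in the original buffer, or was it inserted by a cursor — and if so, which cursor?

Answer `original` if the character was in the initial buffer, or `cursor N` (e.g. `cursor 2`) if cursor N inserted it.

After op 1 (add_cursor(7)): buffer="buomvlif" (len 8), cursors c1@4 c2@5 c3@7, authorship ........
After op 2 (insert('w')): buffer="buomwvwliwf" (len 11), cursors c1@5 c2@7 c3@10, authorship ....1.2..3.
After op 3 (move_left): buffer="buomwvwliwf" (len 11), cursors c1@4 c2@6 c3@9, authorship ....1.2..3.
After op 4 (move_left): buffer="buomwvwliwf" (len 11), cursors c1@3 c2@5 c3@8, authorship ....1.2..3.
After op 5 (insert('i')): buffer="buoimwivwliiwf" (len 14), cursors c1@4 c2@7 c3@11, authorship ...1.12.2.3.3.
After op 6 (insert('a')): buffer="buoiamwiavwliaiwf" (len 17), cursors c1@5 c2@9 c3@14, authorship ...11.122.2.33.3.
After op 7 (add_cursor(10)): buffer="buoiamwiavwliaiwf" (len 17), cursors c1@5 c2@9 c4@10 c3@14, authorship ...11.122.2.33.3.
Authorship (.=original, N=cursor N): . . . 1 1 . 1 2 2 . 2 . 3 3 . 3 .
Index 3: author = 1

Answer: cursor 1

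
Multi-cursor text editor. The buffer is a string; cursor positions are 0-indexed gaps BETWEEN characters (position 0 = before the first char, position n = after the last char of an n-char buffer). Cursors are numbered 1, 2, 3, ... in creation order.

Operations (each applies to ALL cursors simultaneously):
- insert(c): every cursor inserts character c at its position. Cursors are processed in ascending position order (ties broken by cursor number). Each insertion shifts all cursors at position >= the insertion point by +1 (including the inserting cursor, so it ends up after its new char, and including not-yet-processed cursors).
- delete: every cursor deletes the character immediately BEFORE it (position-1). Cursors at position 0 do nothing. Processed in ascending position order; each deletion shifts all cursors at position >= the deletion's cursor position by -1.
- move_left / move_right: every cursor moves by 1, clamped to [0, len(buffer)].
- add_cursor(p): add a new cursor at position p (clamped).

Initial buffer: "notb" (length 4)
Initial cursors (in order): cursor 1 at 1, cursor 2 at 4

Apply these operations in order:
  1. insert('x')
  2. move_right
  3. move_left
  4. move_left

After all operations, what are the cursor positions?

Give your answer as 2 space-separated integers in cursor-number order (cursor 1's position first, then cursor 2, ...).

Answer: 1 4

Derivation:
After op 1 (insert('x')): buffer="nxotbx" (len 6), cursors c1@2 c2@6, authorship .1...2
After op 2 (move_right): buffer="nxotbx" (len 6), cursors c1@3 c2@6, authorship .1...2
After op 3 (move_left): buffer="nxotbx" (len 6), cursors c1@2 c2@5, authorship .1...2
After op 4 (move_left): buffer="nxotbx" (len 6), cursors c1@1 c2@4, authorship .1...2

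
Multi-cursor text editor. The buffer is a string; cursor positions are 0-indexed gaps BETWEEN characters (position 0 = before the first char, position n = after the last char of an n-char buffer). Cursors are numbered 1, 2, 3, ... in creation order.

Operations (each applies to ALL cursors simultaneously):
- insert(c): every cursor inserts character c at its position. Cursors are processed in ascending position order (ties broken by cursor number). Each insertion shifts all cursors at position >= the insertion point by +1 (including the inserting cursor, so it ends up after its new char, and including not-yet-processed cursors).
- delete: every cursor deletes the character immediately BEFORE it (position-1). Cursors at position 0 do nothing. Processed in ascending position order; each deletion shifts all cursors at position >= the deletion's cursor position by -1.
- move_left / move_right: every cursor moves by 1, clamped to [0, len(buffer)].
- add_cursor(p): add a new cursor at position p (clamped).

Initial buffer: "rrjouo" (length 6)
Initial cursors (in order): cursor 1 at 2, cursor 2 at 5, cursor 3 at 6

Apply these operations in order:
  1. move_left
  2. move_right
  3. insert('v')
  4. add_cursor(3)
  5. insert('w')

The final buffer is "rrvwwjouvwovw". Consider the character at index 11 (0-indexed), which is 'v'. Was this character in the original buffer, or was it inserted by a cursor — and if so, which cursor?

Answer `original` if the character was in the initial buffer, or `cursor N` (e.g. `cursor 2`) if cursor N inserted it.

After op 1 (move_left): buffer="rrjouo" (len 6), cursors c1@1 c2@4 c3@5, authorship ......
After op 2 (move_right): buffer="rrjouo" (len 6), cursors c1@2 c2@5 c3@6, authorship ......
After op 3 (insert('v')): buffer="rrvjouvov" (len 9), cursors c1@3 c2@7 c3@9, authorship ..1...2.3
After op 4 (add_cursor(3)): buffer="rrvjouvov" (len 9), cursors c1@3 c4@3 c2@7 c3@9, authorship ..1...2.3
After op 5 (insert('w')): buffer="rrvwwjouvwovw" (len 13), cursors c1@5 c4@5 c2@10 c3@13, authorship ..114...22.33
Authorship (.=original, N=cursor N): . . 1 1 4 . . . 2 2 . 3 3
Index 11: author = 3

Answer: cursor 3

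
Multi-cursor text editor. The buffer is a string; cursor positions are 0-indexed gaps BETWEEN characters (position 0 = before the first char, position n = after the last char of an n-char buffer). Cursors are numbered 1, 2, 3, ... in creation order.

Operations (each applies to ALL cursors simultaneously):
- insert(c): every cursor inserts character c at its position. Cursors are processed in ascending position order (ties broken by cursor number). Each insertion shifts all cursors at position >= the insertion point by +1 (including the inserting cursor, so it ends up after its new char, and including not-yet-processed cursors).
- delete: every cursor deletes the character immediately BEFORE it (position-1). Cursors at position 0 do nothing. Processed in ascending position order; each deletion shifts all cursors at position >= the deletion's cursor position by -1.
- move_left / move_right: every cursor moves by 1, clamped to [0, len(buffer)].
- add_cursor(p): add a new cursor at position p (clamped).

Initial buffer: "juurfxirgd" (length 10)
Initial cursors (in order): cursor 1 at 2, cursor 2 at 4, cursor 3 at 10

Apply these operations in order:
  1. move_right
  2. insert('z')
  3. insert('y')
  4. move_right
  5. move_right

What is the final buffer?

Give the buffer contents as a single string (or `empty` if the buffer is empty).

Answer: juuzyrfzyxirgdzy

Derivation:
After op 1 (move_right): buffer="juurfxirgd" (len 10), cursors c1@3 c2@5 c3@10, authorship ..........
After op 2 (insert('z')): buffer="juuzrfzxirgdz" (len 13), cursors c1@4 c2@7 c3@13, authorship ...1..2.....3
After op 3 (insert('y')): buffer="juuzyrfzyxirgdzy" (len 16), cursors c1@5 c2@9 c3@16, authorship ...11..22.....33
After op 4 (move_right): buffer="juuzyrfzyxirgdzy" (len 16), cursors c1@6 c2@10 c3@16, authorship ...11..22.....33
After op 5 (move_right): buffer="juuzyrfzyxirgdzy" (len 16), cursors c1@7 c2@11 c3@16, authorship ...11..22.....33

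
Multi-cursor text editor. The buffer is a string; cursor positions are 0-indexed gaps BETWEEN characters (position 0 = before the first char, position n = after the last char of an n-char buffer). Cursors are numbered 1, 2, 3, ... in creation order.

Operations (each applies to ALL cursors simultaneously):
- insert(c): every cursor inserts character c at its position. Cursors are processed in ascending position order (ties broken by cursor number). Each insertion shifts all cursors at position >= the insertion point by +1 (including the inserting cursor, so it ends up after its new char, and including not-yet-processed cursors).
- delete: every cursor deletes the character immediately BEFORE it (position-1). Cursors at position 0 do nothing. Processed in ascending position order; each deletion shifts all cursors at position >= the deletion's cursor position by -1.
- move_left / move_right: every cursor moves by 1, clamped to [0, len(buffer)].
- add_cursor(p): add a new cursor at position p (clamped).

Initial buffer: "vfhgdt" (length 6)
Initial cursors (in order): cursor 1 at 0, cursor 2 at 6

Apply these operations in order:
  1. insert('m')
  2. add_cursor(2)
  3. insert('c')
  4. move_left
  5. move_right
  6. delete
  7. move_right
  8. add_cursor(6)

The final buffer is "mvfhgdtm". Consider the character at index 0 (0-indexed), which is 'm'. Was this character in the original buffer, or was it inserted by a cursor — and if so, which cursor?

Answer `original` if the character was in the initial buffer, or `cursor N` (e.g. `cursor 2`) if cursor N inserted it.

After op 1 (insert('m')): buffer="mvfhgdtm" (len 8), cursors c1@1 c2@8, authorship 1......2
After op 2 (add_cursor(2)): buffer="mvfhgdtm" (len 8), cursors c1@1 c3@2 c2@8, authorship 1......2
After op 3 (insert('c')): buffer="mcvcfhgdtmc" (len 11), cursors c1@2 c3@4 c2@11, authorship 11.3.....22
After op 4 (move_left): buffer="mcvcfhgdtmc" (len 11), cursors c1@1 c3@3 c2@10, authorship 11.3.....22
After op 5 (move_right): buffer="mcvcfhgdtmc" (len 11), cursors c1@2 c3@4 c2@11, authorship 11.3.....22
After op 6 (delete): buffer="mvfhgdtm" (len 8), cursors c1@1 c3@2 c2@8, authorship 1......2
After op 7 (move_right): buffer="mvfhgdtm" (len 8), cursors c1@2 c3@3 c2@8, authorship 1......2
After op 8 (add_cursor(6)): buffer="mvfhgdtm" (len 8), cursors c1@2 c3@3 c4@6 c2@8, authorship 1......2
Authorship (.=original, N=cursor N): 1 . . . . . . 2
Index 0: author = 1

Answer: cursor 1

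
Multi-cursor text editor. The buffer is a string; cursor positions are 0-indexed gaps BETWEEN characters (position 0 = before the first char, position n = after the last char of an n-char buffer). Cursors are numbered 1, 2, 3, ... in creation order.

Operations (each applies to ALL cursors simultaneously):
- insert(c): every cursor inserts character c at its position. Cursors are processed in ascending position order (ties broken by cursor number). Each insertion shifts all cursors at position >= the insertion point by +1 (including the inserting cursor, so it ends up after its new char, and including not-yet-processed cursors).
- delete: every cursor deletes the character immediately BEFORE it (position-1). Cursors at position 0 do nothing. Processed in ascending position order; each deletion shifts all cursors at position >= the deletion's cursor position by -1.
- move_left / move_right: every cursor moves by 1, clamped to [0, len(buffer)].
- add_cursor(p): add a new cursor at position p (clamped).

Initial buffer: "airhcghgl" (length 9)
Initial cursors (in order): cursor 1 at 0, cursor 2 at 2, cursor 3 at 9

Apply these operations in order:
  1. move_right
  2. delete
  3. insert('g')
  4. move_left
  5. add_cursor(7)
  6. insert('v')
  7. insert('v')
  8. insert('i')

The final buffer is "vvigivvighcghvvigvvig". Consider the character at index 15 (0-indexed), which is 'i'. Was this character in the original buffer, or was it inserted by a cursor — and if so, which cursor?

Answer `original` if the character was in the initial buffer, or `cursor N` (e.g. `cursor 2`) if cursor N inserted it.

After op 1 (move_right): buffer="airhcghgl" (len 9), cursors c1@1 c2@3 c3@9, authorship .........
After op 2 (delete): buffer="ihcghg" (len 6), cursors c1@0 c2@1 c3@6, authorship ......
After op 3 (insert('g')): buffer="gighcghgg" (len 9), cursors c1@1 c2@3 c3@9, authorship 1.2.....3
After op 4 (move_left): buffer="gighcghgg" (len 9), cursors c1@0 c2@2 c3@8, authorship 1.2.....3
After op 5 (add_cursor(7)): buffer="gighcghgg" (len 9), cursors c1@0 c2@2 c4@7 c3@8, authorship 1.2.....3
After op 6 (insert('v')): buffer="vgivghcghvgvg" (len 13), cursors c1@1 c2@4 c4@10 c3@12, authorship 11.22....4.33
After op 7 (insert('v')): buffer="vvgivvghcghvvgvvg" (len 17), cursors c1@2 c2@6 c4@13 c3@16, authorship 111.222....44.333
After op 8 (insert('i')): buffer="vvigivvighcghvvigvvig" (len 21), cursors c1@3 c2@8 c4@16 c3@20, authorship 1111.2222....444.3333
Authorship (.=original, N=cursor N): 1 1 1 1 . 2 2 2 2 . . . . 4 4 4 . 3 3 3 3
Index 15: author = 4

Answer: cursor 4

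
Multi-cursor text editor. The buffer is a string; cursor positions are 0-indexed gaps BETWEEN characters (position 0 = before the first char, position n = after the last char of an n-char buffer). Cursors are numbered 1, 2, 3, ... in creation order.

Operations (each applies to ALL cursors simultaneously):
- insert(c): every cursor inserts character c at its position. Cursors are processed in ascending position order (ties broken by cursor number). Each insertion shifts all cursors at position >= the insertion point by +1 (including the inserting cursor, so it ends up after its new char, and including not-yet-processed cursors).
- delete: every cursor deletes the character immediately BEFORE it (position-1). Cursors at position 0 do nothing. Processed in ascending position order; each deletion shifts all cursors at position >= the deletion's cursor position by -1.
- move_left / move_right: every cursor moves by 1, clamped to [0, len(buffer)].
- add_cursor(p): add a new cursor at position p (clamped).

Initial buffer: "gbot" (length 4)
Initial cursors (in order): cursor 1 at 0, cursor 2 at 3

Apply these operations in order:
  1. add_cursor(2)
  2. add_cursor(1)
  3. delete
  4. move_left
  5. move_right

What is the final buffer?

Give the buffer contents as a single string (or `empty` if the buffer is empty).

After op 1 (add_cursor(2)): buffer="gbot" (len 4), cursors c1@0 c3@2 c2@3, authorship ....
After op 2 (add_cursor(1)): buffer="gbot" (len 4), cursors c1@0 c4@1 c3@2 c2@3, authorship ....
After op 3 (delete): buffer="t" (len 1), cursors c1@0 c2@0 c3@0 c4@0, authorship .
After op 4 (move_left): buffer="t" (len 1), cursors c1@0 c2@0 c3@0 c4@0, authorship .
After op 5 (move_right): buffer="t" (len 1), cursors c1@1 c2@1 c3@1 c4@1, authorship .

Answer: t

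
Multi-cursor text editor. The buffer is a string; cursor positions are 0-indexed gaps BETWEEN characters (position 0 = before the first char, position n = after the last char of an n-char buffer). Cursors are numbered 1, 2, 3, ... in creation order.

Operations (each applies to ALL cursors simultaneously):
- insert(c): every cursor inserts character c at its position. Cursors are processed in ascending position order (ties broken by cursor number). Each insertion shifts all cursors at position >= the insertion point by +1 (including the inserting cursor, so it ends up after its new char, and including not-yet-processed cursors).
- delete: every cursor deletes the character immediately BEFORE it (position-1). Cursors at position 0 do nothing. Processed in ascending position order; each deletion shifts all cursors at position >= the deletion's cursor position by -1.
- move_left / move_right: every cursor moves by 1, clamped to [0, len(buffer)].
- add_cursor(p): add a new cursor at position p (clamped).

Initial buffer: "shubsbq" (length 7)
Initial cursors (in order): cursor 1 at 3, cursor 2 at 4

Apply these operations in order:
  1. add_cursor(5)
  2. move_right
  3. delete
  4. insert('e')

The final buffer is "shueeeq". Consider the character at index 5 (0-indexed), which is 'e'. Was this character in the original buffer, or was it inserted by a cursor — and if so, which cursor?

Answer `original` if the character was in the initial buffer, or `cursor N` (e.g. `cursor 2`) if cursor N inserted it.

After op 1 (add_cursor(5)): buffer="shubsbq" (len 7), cursors c1@3 c2@4 c3@5, authorship .......
After op 2 (move_right): buffer="shubsbq" (len 7), cursors c1@4 c2@5 c3@6, authorship .......
After op 3 (delete): buffer="shuq" (len 4), cursors c1@3 c2@3 c3@3, authorship ....
After op 4 (insert('e')): buffer="shueeeq" (len 7), cursors c1@6 c2@6 c3@6, authorship ...123.
Authorship (.=original, N=cursor N): . . . 1 2 3 .
Index 5: author = 3

Answer: cursor 3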